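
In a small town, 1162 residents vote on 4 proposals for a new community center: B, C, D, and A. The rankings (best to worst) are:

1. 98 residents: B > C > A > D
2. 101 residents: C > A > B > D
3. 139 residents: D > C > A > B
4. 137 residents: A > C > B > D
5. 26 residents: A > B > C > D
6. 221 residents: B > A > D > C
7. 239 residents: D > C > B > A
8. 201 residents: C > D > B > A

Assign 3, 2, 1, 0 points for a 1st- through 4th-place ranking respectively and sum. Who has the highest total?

C

B: 98·3 + 101·1 + 139·0 + 137·1 + 26·2 + 221·3 + 239·1 + 201·1 = 1687
C: 98·2 + 101·3 + 139·2 + 137·2 + 26·1 + 221·0 + 239·2 + 201·3 = 2158
D: 98·0 + 101·0 + 139·3 + 137·0 + 26·0 + 221·1 + 239·3 + 201·2 = 1757
A: 98·1 + 101·2 + 139·1 + 137·3 + 26·3 + 221·2 + 239·0 + 201·0 = 1370
C has the highest Borda score (2158).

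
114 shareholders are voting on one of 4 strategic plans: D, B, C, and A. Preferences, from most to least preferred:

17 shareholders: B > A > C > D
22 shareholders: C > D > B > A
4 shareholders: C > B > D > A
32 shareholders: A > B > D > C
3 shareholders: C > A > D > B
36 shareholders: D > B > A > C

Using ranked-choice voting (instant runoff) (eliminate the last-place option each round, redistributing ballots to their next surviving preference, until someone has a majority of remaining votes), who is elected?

Round 1: D 36, B 17, C 29, A 32. Eliminate B.
Round 2: D 36, C 29, A 49. Eliminate C.
Round 3: D 62, A 52. D has a majority.

D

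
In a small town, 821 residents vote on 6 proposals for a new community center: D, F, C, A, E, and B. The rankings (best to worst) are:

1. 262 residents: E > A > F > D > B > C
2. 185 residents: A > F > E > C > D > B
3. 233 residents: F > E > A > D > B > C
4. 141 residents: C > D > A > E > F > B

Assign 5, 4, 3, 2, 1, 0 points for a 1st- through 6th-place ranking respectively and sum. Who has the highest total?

A

D: 262·2 + 185·1 + 233·2 + 141·4 = 1739
F: 262·3 + 185·4 + 233·5 + 141·1 = 2832
C: 262·0 + 185·2 + 233·0 + 141·5 = 1075
A: 262·4 + 185·5 + 233·3 + 141·3 = 3095
E: 262·5 + 185·3 + 233·4 + 141·2 = 3079
B: 262·1 + 185·0 + 233·1 + 141·0 = 495
A has the highest Borda score (3095).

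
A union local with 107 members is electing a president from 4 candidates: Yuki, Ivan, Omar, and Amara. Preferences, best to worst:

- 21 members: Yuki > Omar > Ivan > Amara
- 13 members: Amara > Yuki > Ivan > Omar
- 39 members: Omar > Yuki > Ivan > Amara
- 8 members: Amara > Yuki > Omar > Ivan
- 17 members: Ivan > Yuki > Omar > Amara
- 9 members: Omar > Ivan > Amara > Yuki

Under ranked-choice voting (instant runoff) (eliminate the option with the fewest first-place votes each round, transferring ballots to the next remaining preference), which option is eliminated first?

Ivan

Round 1: Yuki 21, Ivan 17, Omar 48, Amara 21. Eliminate Ivan.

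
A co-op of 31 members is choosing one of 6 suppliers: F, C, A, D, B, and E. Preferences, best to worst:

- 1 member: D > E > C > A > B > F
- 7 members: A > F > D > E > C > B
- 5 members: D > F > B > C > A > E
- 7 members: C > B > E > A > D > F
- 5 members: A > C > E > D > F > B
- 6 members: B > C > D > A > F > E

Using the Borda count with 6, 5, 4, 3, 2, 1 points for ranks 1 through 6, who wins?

F: 1·1 + 7·5 + 5·5 + 7·1 + 5·2 + 6·2 = 90
C: 1·4 + 7·2 + 5·3 + 7·6 + 5·5 + 6·5 = 130
A: 1·3 + 7·6 + 5·2 + 7·3 + 5·6 + 6·3 = 124
D: 1·6 + 7·4 + 5·6 + 7·2 + 5·3 + 6·4 = 117
B: 1·2 + 7·1 + 5·4 + 7·5 + 5·1 + 6·6 = 105
E: 1·5 + 7·3 + 5·1 + 7·4 + 5·4 + 6·1 = 85
C has the highest Borda score (130).

C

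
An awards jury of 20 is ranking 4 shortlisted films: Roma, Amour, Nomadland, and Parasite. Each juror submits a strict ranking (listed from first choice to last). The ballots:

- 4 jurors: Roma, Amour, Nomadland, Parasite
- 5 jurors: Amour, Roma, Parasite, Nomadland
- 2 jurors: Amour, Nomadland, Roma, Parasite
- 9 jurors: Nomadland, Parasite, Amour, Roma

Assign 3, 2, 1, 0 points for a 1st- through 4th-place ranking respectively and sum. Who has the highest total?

Roma: 4·3 + 5·2 + 2·1 + 9·0 = 24
Amour: 4·2 + 5·3 + 2·3 + 9·1 = 38
Nomadland: 4·1 + 5·0 + 2·2 + 9·3 = 35
Parasite: 4·0 + 5·1 + 2·0 + 9·2 = 23
Amour has the highest Borda score (38).

Amour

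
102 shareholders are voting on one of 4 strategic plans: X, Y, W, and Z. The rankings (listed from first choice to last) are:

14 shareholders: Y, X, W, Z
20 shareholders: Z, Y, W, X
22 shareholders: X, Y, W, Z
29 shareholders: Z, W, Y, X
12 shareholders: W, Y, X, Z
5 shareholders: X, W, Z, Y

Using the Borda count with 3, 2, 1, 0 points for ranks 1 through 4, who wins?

Y

X: 14·2 + 20·0 + 22·3 + 29·0 + 12·1 + 5·3 = 121
Y: 14·3 + 20·2 + 22·2 + 29·1 + 12·2 + 5·0 = 179
W: 14·1 + 20·1 + 22·1 + 29·2 + 12·3 + 5·2 = 160
Z: 14·0 + 20·3 + 22·0 + 29·3 + 12·0 + 5·1 = 152
Y has the highest Borda score (179).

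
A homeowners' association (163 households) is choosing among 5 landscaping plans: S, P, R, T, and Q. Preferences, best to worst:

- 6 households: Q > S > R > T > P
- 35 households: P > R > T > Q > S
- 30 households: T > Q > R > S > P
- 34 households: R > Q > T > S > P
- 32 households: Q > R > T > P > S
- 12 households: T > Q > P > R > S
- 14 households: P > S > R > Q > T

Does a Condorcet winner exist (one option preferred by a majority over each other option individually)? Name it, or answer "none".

R

R vs S: 143–20 for R.
R vs P: 102–61 for R.
R vs T: 121–42 for R.
R vs Q: 83–80 for R.
R beats every other option head-to-head.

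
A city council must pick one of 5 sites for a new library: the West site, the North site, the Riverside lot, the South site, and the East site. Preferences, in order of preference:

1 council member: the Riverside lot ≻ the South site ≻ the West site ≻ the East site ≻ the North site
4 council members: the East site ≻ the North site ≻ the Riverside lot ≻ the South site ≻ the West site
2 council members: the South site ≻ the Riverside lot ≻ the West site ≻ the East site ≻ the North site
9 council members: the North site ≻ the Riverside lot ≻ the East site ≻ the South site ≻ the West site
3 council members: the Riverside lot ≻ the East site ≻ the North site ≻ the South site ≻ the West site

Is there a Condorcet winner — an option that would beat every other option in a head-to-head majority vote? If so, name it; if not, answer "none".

none

Checking pairwise contests:
the North site beats the West site 16–3.
the East site beats the North site 10–9.
the North site beats the Riverside lot 13–6.
the North site beats the South site 16–3.
the Riverside lot beats the East site 15–4.
Every option loses at least one head-to-head, so there is no Condorcet winner.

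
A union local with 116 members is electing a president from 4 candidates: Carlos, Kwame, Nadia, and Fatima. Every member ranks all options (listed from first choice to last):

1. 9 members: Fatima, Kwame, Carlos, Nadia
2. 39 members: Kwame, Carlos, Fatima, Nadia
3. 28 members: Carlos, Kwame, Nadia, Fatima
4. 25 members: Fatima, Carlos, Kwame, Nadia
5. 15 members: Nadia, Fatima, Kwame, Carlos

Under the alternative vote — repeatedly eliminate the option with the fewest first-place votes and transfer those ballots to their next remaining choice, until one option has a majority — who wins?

Kwame

Round 1: Carlos 28, Kwame 39, Nadia 15, Fatima 34. Eliminate Nadia.
Round 2: Carlos 28, Kwame 39, Fatima 49. Eliminate Carlos.
Round 3: Kwame 67, Fatima 49. Kwame has a majority.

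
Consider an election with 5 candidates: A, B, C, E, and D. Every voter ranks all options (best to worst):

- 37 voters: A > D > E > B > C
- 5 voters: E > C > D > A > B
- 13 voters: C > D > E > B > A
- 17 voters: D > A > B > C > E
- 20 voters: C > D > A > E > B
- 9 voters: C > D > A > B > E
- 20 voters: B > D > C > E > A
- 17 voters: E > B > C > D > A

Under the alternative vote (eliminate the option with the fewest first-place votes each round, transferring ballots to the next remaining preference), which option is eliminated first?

Round 1: A 37, B 20, C 42, E 22, D 17. Eliminate D.

D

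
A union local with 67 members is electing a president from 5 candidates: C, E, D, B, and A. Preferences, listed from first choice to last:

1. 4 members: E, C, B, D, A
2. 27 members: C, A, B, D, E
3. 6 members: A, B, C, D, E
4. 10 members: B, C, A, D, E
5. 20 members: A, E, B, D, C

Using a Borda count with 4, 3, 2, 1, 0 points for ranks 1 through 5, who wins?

A

C: 4·3 + 27·4 + 6·2 + 10·3 + 20·0 = 162
E: 4·4 + 27·0 + 6·0 + 10·0 + 20·3 = 76
D: 4·1 + 27·1 + 6·1 + 10·1 + 20·1 = 67
B: 4·2 + 27·2 + 6·3 + 10·4 + 20·2 = 160
A: 4·0 + 27·3 + 6·4 + 10·2 + 20·4 = 205
A has the highest Borda score (205).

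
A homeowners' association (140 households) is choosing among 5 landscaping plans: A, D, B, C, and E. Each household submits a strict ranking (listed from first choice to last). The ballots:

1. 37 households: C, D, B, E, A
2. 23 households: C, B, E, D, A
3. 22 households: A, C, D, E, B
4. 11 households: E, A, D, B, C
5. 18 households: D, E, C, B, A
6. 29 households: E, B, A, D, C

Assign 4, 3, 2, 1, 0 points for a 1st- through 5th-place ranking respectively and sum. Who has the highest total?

A: 37·0 + 23·0 + 22·4 + 11·3 + 18·0 + 29·2 = 179
D: 37·3 + 23·1 + 22·2 + 11·2 + 18·4 + 29·1 = 301
B: 37·2 + 23·3 + 22·0 + 11·1 + 18·1 + 29·3 = 259
C: 37·4 + 23·4 + 22·3 + 11·0 + 18·2 + 29·0 = 342
E: 37·1 + 23·2 + 22·1 + 11·4 + 18·3 + 29·4 = 319
C has the highest Borda score (342).

C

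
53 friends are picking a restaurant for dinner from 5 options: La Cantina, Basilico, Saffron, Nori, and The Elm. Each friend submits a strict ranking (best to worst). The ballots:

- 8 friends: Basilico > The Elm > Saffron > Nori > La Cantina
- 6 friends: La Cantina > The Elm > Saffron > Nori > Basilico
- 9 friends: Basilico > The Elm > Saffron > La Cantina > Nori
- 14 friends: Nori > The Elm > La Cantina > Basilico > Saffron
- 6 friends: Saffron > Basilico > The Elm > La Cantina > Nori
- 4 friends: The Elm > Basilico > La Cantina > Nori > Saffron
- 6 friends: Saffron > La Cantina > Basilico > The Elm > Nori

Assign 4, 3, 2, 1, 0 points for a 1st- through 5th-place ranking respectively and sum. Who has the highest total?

La Cantina: 8·0 + 6·4 + 9·1 + 14·2 + 6·1 + 4·2 + 6·3 = 93
Basilico: 8·4 + 6·0 + 9·4 + 14·1 + 6·3 + 4·3 + 6·2 = 124
Saffron: 8·2 + 6·2 + 9·2 + 14·0 + 6·4 + 4·0 + 6·4 = 94
Nori: 8·1 + 6·1 + 9·0 + 14·4 + 6·0 + 4·1 + 6·0 = 74
The Elm: 8·3 + 6·3 + 9·3 + 14·3 + 6·2 + 4·4 + 6·1 = 145
The Elm has the highest Borda score (145).

The Elm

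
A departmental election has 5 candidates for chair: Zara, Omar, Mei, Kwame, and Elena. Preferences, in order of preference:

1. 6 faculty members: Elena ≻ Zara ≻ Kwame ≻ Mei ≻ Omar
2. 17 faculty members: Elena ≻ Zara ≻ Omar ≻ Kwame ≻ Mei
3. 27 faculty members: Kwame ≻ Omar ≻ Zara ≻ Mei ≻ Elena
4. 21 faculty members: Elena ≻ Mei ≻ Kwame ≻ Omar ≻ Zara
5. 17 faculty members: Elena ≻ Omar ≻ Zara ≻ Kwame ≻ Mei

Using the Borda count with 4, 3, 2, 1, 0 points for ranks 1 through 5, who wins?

Elena

Zara: 6·3 + 17·3 + 27·2 + 21·0 + 17·2 = 157
Omar: 6·0 + 17·2 + 27·3 + 21·1 + 17·3 = 187
Mei: 6·1 + 17·0 + 27·1 + 21·3 + 17·0 = 96
Kwame: 6·2 + 17·1 + 27·4 + 21·2 + 17·1 = 196
Elena: 6·4 + 17·4 + 27·0 + 21·4 + 17·4 = 244
Elena has the highest Borda score (244).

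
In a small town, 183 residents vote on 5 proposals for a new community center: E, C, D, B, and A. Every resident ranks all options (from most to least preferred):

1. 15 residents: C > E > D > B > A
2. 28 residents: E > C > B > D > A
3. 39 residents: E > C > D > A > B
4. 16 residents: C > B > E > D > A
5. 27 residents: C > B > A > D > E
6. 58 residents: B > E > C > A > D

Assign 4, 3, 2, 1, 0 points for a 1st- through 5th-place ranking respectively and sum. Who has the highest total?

E: 15·3 + 28·4 + 39·4 + 16·2 + 27·0 + 58·3 = 519
C: 15·4 + 28·3 + 39·3 + 16·4 + 27·4 + 58·2 = 549
D: 15·2 + 28·1 + 39·2 + 16·1 + 27·1 + 58·0 = 179
B: 15·1 + 28·2 + 39·0 + 16·3 + 27·3 + 58·4 = 432
A: 15·0 + 28·0 + 39·1 + 16·0 + 27·2 + 58·1 = 151
C has the highest Borda score (549).

C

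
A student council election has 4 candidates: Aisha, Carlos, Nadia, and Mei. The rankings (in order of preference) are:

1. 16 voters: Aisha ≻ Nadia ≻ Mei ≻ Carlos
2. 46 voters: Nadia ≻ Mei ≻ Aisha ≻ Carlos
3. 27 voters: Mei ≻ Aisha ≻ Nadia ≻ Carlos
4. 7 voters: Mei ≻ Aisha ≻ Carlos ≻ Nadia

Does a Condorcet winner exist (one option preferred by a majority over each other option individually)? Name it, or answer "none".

Checking pairwise contests:
Mei beats Aisha 80–16.
Aisha beats Carlos 96–0.
Aisha beats Nadia 50–46.
Nadia beats Mei 62–34.
Every option loses at least one head-to-head, so there is no Condorcet winner.

none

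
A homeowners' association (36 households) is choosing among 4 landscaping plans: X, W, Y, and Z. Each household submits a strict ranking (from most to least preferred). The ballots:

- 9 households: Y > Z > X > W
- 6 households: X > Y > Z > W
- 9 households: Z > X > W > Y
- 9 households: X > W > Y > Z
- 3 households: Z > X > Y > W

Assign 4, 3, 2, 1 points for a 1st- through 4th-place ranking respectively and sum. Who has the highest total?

X: 9·2 + 6·4 + 9·3 + 9·4 + 3·3 = 114
W: 9·1 + 6·1 + 9·2 + 9·3 + 3·1 = 63
Y: 9·4 + 6·3 + 9·1 + 9·2 + 3·2 = 87
Z: 9·3 + 6·2 + 9·4 + 9·1 + 3·4 = 96
X has the highest Borda score (114).

X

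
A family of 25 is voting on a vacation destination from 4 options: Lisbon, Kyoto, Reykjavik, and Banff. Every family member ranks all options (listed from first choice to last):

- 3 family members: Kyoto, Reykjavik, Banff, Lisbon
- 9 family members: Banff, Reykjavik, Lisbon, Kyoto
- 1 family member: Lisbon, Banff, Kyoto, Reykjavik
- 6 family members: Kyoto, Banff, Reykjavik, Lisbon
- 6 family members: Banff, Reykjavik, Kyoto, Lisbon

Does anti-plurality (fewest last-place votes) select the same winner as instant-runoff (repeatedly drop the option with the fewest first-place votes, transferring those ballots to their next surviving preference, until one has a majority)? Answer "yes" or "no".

yes

Anti-plurality — last-place votes: Lisbon 15, Kyoto 9, Reykjavik 1, Banff 0. Winner: Banff.
Instant-runoff — R1 Lisbon 1, Kyoto 9, Reykjavik 0, Banff 15 (Banff winner). Winner: Banff.
The two methods agree.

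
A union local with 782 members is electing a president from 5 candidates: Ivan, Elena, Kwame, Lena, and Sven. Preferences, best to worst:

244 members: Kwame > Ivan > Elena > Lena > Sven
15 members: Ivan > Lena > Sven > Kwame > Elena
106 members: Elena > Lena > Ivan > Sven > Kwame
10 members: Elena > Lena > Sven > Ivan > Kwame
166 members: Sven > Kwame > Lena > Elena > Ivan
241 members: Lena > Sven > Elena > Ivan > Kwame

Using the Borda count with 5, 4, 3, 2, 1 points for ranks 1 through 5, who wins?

Ivan: 244·4 + 15·5 + 106·3 + 10·2 + 166·1 + 241·2 = 2037
Elena: 244·3 + 15·1 + 106·5 + 10·5 + 166·2 + 241·3 = 2382
Kwame: 244·5 + 15·2 + 106·1 + 10·1 + 166·4 + 241·1 = 2271
Lena: 244·2 + 15·4 + 106·4 + 10·4 + 166·3 + 241·5 = 2715
Sven: 244·1 + 15·3 + 106·2 + 10·3 + 166·5 + 241·4 = 2325
Lena has the highest Borda score (2715).

Lena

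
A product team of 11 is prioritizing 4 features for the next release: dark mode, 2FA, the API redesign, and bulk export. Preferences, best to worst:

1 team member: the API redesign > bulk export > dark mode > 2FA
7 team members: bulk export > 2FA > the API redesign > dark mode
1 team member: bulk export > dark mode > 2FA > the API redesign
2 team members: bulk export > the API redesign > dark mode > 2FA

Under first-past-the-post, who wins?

bulk export

First-place votes: dark mode 0, 2FA 0, the API redesign 1, bulk export 10.
bulk export has the most first-place votes.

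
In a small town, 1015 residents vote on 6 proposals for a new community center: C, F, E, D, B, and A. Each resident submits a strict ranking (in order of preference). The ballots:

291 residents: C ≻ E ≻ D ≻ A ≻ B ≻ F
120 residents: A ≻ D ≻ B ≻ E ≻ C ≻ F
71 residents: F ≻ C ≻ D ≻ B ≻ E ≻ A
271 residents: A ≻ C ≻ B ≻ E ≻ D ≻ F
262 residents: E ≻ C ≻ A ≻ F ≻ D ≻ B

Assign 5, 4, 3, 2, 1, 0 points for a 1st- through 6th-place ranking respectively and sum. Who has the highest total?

C

C: 291·5 + 120·1 + 71·4 + 271·4 + 262·4 = 3991
F: 291·0 + 120·0 + 71·5 + 271·0 + 262·2 = 879
E: 291·4 + 120·2 + 71·1 + 271·2 + 262·5 = 3327
D: 291·3 + 120·4 + 71·3 + 271·1 + 262·1 = 2099
B: 291·1 + 120·3 + 71·2 + 271·3 + 262·0 = 1606
A: 291·2 + 120·5 + 71·0 + 271·5 + 262·3 = 3323
C has the highest Borda score (3991).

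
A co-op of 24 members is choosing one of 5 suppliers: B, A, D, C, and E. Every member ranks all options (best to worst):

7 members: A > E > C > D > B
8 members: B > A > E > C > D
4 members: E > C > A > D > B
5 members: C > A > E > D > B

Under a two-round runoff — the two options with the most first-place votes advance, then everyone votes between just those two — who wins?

Round 1 first-place votes: B 8, A 7, D 0, C 5, E 4.
B and A advance.
Runoff: B is preferred to A by 8 voters; A by 16.
A wins the runoff.

A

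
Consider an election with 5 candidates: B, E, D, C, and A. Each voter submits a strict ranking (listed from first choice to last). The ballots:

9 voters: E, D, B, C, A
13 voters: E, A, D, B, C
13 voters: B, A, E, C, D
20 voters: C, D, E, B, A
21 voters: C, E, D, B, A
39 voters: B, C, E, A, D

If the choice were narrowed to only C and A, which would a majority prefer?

Voters preferring C to A: 89; preferring A to C: 26.
C wins the head-to-head.

C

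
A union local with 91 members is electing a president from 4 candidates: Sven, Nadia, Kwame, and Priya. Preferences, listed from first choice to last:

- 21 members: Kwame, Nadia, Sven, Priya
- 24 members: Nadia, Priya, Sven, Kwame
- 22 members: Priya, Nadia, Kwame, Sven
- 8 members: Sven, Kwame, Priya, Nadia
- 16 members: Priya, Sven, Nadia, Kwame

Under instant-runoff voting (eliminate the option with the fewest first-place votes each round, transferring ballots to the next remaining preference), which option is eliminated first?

Round 1: Sven 8, Nadia 24, Kwame 21, Priya 38. Eliminate Sven.

Sven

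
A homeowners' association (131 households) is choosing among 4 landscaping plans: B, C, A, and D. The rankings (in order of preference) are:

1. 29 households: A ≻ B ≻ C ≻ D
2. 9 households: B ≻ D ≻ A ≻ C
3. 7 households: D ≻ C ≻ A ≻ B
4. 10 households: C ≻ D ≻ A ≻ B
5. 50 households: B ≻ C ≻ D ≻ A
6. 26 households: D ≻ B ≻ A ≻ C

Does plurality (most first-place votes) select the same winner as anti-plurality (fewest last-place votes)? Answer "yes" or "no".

Plurality — first-place votes: B 59, C 10, A 29, D 33. Winner: B.
Anti-plurality — last-place votes: B 17, C 35, A 50, D 29. Winner: B.
The two methods agree.

yes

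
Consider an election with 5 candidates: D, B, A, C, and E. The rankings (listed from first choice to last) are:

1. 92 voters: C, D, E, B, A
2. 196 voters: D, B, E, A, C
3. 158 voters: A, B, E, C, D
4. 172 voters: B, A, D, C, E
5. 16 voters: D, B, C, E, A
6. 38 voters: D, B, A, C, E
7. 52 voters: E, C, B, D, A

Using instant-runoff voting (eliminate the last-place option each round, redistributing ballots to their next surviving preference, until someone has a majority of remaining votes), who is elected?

B

Round 1: D 250, B 172, A 158, C 92, E 52. Eliminate E.
Round 2: D 250, B 172, A 158, C 144. Eliminate C.
Round 3: D 342, B 224, A 158. Eliminate A.
Round 4: D 342, B 382. B has a majority.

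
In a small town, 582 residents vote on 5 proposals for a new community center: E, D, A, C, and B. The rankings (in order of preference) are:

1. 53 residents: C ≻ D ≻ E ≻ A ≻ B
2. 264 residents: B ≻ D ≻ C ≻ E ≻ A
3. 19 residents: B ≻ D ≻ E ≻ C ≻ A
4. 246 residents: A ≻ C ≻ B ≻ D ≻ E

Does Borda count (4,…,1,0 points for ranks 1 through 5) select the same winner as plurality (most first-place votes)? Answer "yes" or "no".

Borda — scores: E 408, D 1254, A 1037, C 1497, B 1624. Winner: B.
Plurality — first-place votes: E 0, D 0, A 246, C 53, B 283. Winner: B.
The two methods agree.

yes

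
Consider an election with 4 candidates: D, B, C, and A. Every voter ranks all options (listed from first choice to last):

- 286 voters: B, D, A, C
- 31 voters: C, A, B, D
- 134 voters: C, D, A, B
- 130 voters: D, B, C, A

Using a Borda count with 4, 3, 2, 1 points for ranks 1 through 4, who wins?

D: 286·3 + 31·1 + 134·3 + 130·4 = 1811
B: 286·4 + 31·2 + 134·1 + 130·3 = 1730
C: 286·1 + 31·4 + 134·4 + 130·2 = 1206
A: 286·2 + 31·3 + 134·2 + 130·1 = 1063
D has the highest Borda score (1811).

D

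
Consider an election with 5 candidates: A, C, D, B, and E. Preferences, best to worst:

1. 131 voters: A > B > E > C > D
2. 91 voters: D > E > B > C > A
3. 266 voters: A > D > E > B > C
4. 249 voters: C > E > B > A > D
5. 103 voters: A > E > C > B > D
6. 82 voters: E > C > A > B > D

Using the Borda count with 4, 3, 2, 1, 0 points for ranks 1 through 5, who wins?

A: 131·4 + 91·0 + 266·4 + 249·1 + 103·4 + 82·2 = 2413
C: 131·1 + 91·1 + 266·0 + 249·4 + 103·2 + 82·3 = 1670
D: 131·0 + 91·4 + 266·3 + 249·0 + 103·0 + 82·0 = 1162
B: 131·3 + 91·2 + 266·1 + 249·2 + 103·1 + 82·1 = 1524
E: 131·2 + 91·3 + 266·2 + 249·3 + 103·3 + 82·4 = 2451
E has the highest Borda score (2451).

E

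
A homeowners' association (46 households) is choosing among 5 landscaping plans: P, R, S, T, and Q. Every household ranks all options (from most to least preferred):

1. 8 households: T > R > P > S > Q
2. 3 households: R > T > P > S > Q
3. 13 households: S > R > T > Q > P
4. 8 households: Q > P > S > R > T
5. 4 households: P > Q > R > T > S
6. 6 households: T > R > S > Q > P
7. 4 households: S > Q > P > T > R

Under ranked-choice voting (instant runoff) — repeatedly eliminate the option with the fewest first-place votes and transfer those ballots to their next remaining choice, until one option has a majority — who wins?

S

Round 1: P 4, R 3, S 17, T 14, Q 8. Eliminate R.
Round 2: P 4, S 17, T 17, Q 8. Eliminate P.
Round 3: S 17, T 17, Q 12. Eliminate Q.
Round 4: S 25, T 21. S has a majority.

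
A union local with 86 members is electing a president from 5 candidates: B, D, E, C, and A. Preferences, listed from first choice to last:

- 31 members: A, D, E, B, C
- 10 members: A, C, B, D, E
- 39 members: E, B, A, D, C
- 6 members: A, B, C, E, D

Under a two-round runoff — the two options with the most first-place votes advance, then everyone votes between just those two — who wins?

Round 1 first-place votes: B 0, D 0, E 39, C 0, A 47.
A and E advance.
Runoff: A is preferred to E by 47 voters; E by 39.
A wins the runoff.

A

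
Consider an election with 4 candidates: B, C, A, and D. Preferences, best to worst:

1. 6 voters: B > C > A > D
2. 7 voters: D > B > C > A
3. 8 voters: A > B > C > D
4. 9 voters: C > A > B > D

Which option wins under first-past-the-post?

C

First-place votes: B 6, C 9, A 8, D 7.
C has the most first-place votes.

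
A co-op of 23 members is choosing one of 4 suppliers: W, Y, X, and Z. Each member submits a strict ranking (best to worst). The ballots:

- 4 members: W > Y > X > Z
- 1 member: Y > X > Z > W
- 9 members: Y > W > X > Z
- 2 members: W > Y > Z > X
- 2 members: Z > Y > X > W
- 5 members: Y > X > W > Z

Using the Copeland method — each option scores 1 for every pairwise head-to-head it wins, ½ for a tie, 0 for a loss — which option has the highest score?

Y

W: beats X and Z; loses to Y → score 2.
Y: beats W, X, and Z → score 3.
X: beats Z; loses to W and Y → score 1.
Z: loses to W, Y, and X → score 0.
Y has the best pairwise record.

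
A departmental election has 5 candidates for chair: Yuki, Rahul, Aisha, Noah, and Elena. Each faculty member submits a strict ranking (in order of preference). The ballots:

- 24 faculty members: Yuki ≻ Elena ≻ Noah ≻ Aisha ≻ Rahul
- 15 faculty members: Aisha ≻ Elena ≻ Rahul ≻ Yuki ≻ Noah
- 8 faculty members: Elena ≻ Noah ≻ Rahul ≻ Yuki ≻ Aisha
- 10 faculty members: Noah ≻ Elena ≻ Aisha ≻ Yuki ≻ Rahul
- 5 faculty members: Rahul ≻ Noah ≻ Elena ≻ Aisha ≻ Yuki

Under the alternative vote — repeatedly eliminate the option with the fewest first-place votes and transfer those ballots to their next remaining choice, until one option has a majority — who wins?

Yuki

Round 1: Yuki 24, Rahul 5, Aisha 15, Noah 10, Elena 8. Eliminate Rahul.
Round 2: Yuki 24, Aisha 15, Noah 15, Elena 8. Eliminate Elena.
Round 3: Yuki 24, Aisha 15, Noah 23. Eliminate Aisha.
Round 4: Yuki 39, Noah 23. Yuki has a majority.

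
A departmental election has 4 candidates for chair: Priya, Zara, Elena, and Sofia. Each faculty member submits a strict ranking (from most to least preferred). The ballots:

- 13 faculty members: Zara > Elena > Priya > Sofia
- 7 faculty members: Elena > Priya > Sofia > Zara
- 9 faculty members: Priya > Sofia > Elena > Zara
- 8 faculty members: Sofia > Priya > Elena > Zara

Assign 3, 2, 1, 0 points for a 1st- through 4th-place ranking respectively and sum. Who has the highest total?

Priya: 13·1 + 7·2 + 9·3 + 8·2 = 70
Zara: 13·3 + 7·0 + 9·0 + 8·0 = 39
Elena: 13·2 + 7·3 + 9·1 + 8·1 = 64
Sofia: 13·0 + 7·1 + 9·2 + 8·3 = 49
Priya has the highest Borda score (70).

Priya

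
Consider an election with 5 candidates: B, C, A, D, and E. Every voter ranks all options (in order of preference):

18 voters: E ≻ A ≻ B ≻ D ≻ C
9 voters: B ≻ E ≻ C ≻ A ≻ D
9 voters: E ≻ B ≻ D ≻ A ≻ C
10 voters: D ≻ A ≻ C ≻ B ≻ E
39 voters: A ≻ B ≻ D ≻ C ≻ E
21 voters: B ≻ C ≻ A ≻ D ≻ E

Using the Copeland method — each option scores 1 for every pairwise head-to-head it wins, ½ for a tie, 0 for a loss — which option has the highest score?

A

B: beats C, D, and E; loses to A → score 3.
C: beats E; loses to B, A, and D → score 1.
A: beats B, C, D, and E → score 4.
D: beats C and E; loses to B and A → score 2.
E: loses to B, C, A, and D → score 0.
A has the best pairwise record.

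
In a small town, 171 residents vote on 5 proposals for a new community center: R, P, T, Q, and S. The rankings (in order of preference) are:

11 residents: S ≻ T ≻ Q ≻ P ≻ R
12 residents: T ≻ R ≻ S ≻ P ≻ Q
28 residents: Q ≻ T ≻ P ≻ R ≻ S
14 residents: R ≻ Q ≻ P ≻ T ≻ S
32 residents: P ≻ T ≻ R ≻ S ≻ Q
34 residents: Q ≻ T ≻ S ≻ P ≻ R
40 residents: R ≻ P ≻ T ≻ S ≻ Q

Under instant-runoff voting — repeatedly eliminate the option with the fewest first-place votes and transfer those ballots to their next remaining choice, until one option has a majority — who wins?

Round 1: R 54, P 32, T 12, Q 62, S 11. Eliminate S.
Round 2: R 54, P 32, T 23, Q 62. Eliminate T.
Round 3: R 66, P 32, Q 73. Eliminate P.
Round 4: R 98, Q 73. R has a majority.

R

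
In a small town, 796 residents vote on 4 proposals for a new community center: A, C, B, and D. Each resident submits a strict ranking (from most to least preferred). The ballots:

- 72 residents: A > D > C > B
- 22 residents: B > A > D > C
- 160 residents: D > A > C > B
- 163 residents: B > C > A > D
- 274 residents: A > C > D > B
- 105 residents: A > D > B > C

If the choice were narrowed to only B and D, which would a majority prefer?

Voters preferring B to D: 185; preferring D to B: 611.
D wins the head-to-head.

D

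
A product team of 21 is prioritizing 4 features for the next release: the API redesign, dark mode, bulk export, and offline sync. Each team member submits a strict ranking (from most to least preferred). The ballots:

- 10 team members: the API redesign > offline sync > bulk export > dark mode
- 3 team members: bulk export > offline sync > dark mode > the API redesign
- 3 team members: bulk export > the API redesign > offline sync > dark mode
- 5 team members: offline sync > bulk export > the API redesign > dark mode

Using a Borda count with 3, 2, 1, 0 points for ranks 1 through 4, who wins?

the API redesign: 10·3 + 3·0 + 3·2 + 5·1 = 41
dark mode: 10·0 + 3·1 + 3·0 + 5·0 = 3
bulk export: 10·1 + 3·3 + 3·3 + 5·2 = 38
offline sync: 10·2 + 3·2 + 3·1 + 5·3 = 44
offline sync has the highest Borda score (44).

offline sync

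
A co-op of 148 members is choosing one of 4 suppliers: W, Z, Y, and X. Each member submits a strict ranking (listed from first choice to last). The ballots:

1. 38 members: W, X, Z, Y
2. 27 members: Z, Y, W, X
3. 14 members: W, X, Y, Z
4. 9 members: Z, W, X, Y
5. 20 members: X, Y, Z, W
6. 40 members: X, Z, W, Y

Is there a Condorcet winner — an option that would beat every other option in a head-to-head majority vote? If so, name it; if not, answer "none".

none

Checking pairwise contests:
Z beats W 96–52.
X beats Z 112–36.
W beats Y 101–47.
W beats X 88–60.
Every option loses at least one head-to-head, so there is no Condorcet winner.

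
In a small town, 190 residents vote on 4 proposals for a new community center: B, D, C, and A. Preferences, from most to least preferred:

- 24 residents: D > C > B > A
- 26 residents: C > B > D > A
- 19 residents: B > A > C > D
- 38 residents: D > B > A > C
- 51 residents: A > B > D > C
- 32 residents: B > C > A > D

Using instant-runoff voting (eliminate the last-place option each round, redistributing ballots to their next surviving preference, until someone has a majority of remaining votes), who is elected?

B

Round 1: B 51, D 62, C 26, A 51. Eliminate C.
Round 2: B 77, D 62, A 51. Eliminate A.
Round 3: B 128, D 62. B has a majority.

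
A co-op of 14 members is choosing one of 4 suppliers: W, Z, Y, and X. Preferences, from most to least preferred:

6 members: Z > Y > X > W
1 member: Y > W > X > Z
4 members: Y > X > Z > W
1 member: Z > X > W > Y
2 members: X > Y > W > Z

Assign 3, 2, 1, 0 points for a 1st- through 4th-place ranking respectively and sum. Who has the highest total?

W: 6·0 + 1·2 + 4·0 + 1·1 + 2·1 = 5
Z: 6·3 + 1·0 + 4·1 + 1·3 + 2·0 = 25
Y: 6·2 + 1·3 + 4·3 + 1·0 + 2·2 = 31
X: 6·1 + 1·1 + 4·2 + 1·2 + 2·3 = 23
Y has the highest Borda score (31).

Y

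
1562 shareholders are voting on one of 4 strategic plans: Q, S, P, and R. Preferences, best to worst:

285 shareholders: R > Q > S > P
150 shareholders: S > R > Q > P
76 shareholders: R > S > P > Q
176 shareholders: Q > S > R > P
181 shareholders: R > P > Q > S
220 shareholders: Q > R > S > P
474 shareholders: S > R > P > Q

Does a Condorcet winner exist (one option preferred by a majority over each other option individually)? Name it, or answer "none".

Checking pairwise contests:
R beats Q 1166–396.
Q beats S 862–700.
Q beats P 831–731.
S beats R 800–762.
Every option loses at least one head-to-head, so there is no Condorcet winner.

none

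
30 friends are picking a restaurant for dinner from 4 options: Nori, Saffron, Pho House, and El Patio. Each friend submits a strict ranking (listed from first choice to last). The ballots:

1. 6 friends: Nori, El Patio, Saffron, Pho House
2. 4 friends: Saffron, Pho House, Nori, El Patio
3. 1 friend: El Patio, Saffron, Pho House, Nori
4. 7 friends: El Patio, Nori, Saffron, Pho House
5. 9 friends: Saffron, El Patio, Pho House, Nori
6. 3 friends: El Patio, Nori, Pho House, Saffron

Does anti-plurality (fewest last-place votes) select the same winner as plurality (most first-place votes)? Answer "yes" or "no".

yes

Anti-plurality — last-place votes: Nori 10, Saffron 3, Pho House 13, El Patio 4. Winner: Saffron.
Plurality — first-place votes: Nori 6, Saffron 13, Pho House 0, El Patio 11. Winner: Saffron.
The two methods agree.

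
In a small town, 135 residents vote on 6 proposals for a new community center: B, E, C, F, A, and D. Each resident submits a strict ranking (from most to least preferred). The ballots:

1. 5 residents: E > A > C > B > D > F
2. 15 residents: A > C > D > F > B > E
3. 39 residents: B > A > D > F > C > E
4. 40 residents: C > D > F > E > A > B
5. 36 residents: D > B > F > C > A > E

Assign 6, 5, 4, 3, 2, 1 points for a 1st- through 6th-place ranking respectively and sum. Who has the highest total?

B: 5·3 + 15·2 + 39·6 + 40·1 + 36·5 = 499
E: 5·6 + 15·1 + 39·1 + 40·3 + 36·1 = 240
C: 5·4 + 15·5 + 39·2 + 40·6 + 36·3 = 521
F: 5·1 + 15·3 + 39·3 + 40·4 + 36·4 = 471
A: 5·5 + 15·6 + 39·5 + 40·2 + 36·2 = 462
D: 5·2 + 15·4 + 39·4 + 40·5 + 36·6 = 642
D has the highest Borda score (642).

D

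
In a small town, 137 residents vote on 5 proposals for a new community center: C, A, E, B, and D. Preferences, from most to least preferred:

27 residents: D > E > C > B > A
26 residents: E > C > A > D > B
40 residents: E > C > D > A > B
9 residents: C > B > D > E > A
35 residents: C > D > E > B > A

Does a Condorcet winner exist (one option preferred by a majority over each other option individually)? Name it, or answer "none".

none

Checking pairwise contests:
E beats C 93–44.
C beats A 137–0.
D beats E 71–66.
C beats B 137–0.
C beats D 110–27.
Every option loses at least one head-to-head, so there is no Condorcet winner.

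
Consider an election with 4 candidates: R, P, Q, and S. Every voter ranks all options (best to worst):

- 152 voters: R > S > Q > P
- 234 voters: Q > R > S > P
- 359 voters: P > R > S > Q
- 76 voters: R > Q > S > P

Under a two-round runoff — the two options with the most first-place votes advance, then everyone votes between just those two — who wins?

Round 1 first-place votes: R 228, P 359, Q 234, S 0.
P and Q advance.
Runoff: P is preferred to Q by 359 voters; Q by 462.
Q wins the runoff.

Q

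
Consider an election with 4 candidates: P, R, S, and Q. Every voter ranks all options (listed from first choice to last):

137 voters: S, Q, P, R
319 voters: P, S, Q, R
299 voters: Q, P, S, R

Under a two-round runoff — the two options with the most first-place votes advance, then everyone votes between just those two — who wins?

Round 1 first-place votes: P 319, R 0, S 137, Q 299.
P and Q advance.
Runoff: P is preferred to Q by 319 voters; Q by 436.
Q wins the runoff.

Q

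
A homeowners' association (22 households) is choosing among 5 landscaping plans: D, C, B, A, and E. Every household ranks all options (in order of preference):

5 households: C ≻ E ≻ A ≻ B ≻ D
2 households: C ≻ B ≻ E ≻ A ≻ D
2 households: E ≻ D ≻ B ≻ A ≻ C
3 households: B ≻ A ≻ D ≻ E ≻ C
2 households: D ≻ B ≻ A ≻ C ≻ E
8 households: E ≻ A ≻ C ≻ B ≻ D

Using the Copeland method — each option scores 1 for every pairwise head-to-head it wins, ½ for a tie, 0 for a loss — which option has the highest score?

D: loses to C, B, A, and E → score 0.
C: beats D and B; loses to A and E → score 2.
B: beats D; loses to C, A, and E → score 1.
A: beats D, C, and B; loses to E → score 3.
E: beats D, C, B, and A → score 4.
E has the best pairwise record.

E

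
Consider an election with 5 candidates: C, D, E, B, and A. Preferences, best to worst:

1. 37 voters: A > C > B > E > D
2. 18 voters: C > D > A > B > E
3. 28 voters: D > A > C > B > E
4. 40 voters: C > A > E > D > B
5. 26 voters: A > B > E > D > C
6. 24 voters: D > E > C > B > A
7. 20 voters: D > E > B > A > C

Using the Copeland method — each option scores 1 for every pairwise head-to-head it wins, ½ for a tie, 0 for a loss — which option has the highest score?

C: beats E and B; loses to D and A → score 2.
D: beats C and B; loses to E and A → score 2.
E: beats D; loses to C, B, and A → score 1.
B: beats E; loses to C, D, and A → score 1.
A: beats C, D, E, and B → score 4.
A has the best pairwise record.

A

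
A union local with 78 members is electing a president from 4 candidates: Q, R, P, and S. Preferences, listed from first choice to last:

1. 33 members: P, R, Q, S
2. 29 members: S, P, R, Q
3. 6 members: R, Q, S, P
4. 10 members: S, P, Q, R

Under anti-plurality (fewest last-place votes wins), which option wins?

Last-place votes: Q 29, R 10, P 6, S 33.
P is ranked last by the fewest voters, so P wins.

P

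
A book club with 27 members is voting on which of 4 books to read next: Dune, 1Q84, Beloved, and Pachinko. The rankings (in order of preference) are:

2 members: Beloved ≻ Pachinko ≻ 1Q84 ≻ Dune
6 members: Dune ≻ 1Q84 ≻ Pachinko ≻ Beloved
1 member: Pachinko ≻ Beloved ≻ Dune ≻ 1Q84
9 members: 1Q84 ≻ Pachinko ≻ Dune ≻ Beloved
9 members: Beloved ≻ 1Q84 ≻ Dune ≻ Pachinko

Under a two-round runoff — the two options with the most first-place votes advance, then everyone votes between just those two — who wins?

1Q84

Round 1 first-place votes: Dune 6, 1Q84 9, Beloved 11, Pachinko 1.
Beloved and 1Q84 advance.
Runoff: Beloved is preferred to 1Q84 by 12 voters; 1Q84 by 15.
1Q84 wins the runoff.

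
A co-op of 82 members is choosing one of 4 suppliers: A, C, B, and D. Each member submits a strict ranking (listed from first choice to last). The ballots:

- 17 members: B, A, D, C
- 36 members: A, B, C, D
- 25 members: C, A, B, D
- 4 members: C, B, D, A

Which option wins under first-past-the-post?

First-place votes: A 36, C 29, B 17, D 0.
A has the most first-place votes.

A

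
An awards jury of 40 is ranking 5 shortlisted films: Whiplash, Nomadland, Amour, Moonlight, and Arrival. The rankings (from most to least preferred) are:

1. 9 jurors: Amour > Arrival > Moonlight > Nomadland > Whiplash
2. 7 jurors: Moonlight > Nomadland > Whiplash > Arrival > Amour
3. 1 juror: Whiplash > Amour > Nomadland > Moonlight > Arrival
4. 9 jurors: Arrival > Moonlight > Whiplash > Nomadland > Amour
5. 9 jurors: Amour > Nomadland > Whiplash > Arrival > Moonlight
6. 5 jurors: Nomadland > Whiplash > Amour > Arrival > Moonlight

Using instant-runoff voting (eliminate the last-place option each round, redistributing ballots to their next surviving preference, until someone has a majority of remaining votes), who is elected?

Round 1: Whiplash 1, Nomadland 5, Amour 18, Moonlight 7, Arrival 9. Eliminate Whiplash.
Round 2: Nomadland 5, Amour 19, Moonlight 7, Arrival 9. Eliminate Nomadland.
Round 3: Amour 24, Moonlight 7, Arrival 9. Amour has a majority.

Amour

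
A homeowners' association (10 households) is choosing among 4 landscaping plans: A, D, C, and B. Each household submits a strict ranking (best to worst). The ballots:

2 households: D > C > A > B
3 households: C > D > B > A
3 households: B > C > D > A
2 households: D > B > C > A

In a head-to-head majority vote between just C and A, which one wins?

Voters preferring C to A: 10; preferring A to C: 0.
C wins the head-to-head.

C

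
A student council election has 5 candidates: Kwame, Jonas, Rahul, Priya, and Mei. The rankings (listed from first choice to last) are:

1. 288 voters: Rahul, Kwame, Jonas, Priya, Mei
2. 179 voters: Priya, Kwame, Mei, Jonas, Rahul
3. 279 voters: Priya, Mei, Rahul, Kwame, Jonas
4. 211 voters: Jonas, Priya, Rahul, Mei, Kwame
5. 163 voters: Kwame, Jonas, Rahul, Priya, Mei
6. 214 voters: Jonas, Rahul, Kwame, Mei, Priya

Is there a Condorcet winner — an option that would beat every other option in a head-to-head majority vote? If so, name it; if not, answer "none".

none

Checking pairwise contests:
Rahul beats Kwame 992–342.
Kwame beats Jonas 909–425.
Jonas beats Rahul 767–567.
Jonas beats Priya 876–458.
Kwame beats Mei 844–490.
Every option loses at least one head-to-head, so there is no Condorcet winner.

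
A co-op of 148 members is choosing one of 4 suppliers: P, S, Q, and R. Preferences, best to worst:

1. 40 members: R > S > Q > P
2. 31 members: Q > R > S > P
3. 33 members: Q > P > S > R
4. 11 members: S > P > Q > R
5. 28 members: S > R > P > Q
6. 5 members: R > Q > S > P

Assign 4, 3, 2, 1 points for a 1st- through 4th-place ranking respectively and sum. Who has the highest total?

S

P: 40·1 + 31·1 + 33·3 + 11·3 + 28·2 + 5·1 = 264
S: 40·3 + 31·2 + 33·2 + 11·4 + 28·4 + 5·2 = 414
Q: 40·2 + 31·4 + 33·4 + 11·2 + 28·1 + 5·3 = 401
R: 40·4 + 31·3 + 33·1 + 11·1 + 28·3 + 5·4 = 401
S has the highest Borda score (414).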